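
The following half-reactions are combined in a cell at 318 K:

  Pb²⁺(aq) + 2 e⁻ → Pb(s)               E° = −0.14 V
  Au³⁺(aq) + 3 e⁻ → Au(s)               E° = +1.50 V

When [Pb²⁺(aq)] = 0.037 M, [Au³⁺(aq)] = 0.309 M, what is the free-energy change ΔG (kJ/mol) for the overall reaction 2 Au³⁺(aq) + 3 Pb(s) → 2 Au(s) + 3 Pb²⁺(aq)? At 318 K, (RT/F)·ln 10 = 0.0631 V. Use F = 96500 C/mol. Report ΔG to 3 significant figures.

−969 kJ/mol

With Au³⁺/Au reduced at the cathode, E°cell = +1.50 − (−0.14) = +1.64 V and n = 6.
The reaction quotient is [Pb²⁺(aq)]^3 / [Au³⁺(aq)]^2 = 0.000531; by Nernst, E = +1.64 − (0.0631/6)(−3.275) = +1.6744 V.
Finally ΔG = −nFE = −(6)(96500 C/mol)(+1.6744 V) = −969 kJ/mol.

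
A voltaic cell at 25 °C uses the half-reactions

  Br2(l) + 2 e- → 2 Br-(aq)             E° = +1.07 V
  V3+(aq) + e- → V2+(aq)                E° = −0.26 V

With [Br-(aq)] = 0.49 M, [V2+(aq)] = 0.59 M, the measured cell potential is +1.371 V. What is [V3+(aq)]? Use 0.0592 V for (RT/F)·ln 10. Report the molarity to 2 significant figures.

0.24 M

Br₂/Br⁻ is the cathode (higher E°); E°cell = +1.07 − (−0.26) = +1.33 V with n = 2.
Rearranging E = E° − (0.0592/n)·log Q gives log Q = 2(+1.33 − (+1.371))/0.0592 = −1.385.
The balanced reaction is Br2(l) + 2 V2+(aq) → 2 Br-(aq) + 2 V3+(aq), so Q = ([Br-(aq)]^2·[V3+(aq)]^2) / [V2+(aq)]^2.
Substituting the known concentrations and solving, log [V3+(aq)] = −0.612 and [V3+(aq)] = 0.24 M.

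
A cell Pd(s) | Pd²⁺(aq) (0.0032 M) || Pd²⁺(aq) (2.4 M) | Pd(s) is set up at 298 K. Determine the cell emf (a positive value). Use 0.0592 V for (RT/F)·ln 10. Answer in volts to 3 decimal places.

For a concentration cell E°cell = 0, since both electrodes use the same couple.
The compartment with the higher Pd²⁺(aq) concentration (2.4 M) acts as the cathode; ions are reduced there and produced at the dilute (0.0032 M) anode.
With n = 2, Ecell = −(0.0592/2)·log([dilute]/[conc]) = −(0.0592/2)·log(0.0032/2.4) = +0.085 V.

0.085 V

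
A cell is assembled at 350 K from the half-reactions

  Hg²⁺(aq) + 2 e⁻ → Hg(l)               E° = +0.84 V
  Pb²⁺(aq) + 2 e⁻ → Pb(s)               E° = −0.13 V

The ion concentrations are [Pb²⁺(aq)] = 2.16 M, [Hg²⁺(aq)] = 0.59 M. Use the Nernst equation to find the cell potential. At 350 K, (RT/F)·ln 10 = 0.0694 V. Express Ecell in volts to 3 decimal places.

The Hg²⁺/Hg couple has the more positive E°, so it is the cathode; Pb²⁺/Pb is the anode.
E°cell = +0.84 − (−0.13) = +0.97 V, with n = 2 electrons transferred.
The balanced reaction is Hg²⁺(aq) + Pb(s) → Hg(l) + Pb²⁺(aq), so Q = [Pb²⁺(aq)] / [Hg²⁺(aq)] = 3.66 and log Q = 0.564.
Applying E = E° − (RT ln10/nF)·log Q gives +0.97 − (0.0694/2)(0.564) = +0.950 V.

+0.950 V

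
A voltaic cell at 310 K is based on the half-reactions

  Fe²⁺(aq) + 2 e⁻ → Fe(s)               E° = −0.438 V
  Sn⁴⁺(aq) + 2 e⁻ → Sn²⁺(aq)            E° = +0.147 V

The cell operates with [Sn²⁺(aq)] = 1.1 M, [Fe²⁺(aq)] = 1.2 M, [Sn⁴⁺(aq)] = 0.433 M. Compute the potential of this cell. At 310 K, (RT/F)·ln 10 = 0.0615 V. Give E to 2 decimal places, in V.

+0.57 V

The Sn⁴⁺/Sn²⁺ couple has the more positive E°, so it is the cathode; Fe²⁺/Fe is the anode.
E°cell = E°cat − E°an = +0.147 − (−0.438) = +0.585 V; n = 2.
Balancing gives Sn⁴⁺(aq) + Fe(s) → Sn²⁺(aq) + Fe²⁺(aq); hence Q = ([Sn²⁺(aq)]·[Fe²⁺(aq)]) / [Sn⁴⁺(aq)] = 3.05 (log Q = 0.484).
E = E° − (0.0615/n)·log Q = +0.585 − (0.0615/2)(0.484) = +0.57 V.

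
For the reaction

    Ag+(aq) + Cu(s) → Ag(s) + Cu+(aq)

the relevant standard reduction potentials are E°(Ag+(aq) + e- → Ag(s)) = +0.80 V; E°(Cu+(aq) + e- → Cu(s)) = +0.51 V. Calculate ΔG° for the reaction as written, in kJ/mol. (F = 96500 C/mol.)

−28.0 kJ/mol

In the reaction as written Ag+(aq) is reduced, so the Ag⁺/Ag couple is the cathode and Cu⁺/Cu is the anode.
E°cell = +0.80 − (+0.51) = +0.29 V; balancing electrons gives n = 1.
ΔG° = −nFE°cell = −(1)(96500)(+0.29) J/mol = −28.0 kJ/mol.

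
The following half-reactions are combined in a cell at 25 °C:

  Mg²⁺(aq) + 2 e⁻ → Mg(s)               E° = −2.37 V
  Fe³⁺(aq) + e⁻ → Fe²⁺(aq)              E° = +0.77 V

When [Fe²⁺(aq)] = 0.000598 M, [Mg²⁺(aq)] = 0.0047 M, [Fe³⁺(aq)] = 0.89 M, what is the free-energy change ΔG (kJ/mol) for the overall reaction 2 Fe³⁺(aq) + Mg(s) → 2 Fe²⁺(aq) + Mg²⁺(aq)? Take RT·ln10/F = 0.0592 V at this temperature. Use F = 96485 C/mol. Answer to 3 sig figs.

The standard cell potential is +0.77 − (−2.37) = +3.14 V, with n = 2 electrons in the balanced equation.
The reaction quotient is ([Fe²⁺(aq)]^2·[Mg²⁺(aq)]) / [Fe³⁺(aq)]^2 = 2.12×10^−9; by Nernst, E = +3.14 − (0.0592/2)(−8.673) = +3.3967 V.
Finally ΔG = −nFE = −(2)(96485 C/mol)(+3.3967 V) = −655 kJ/mol.

−655 kJ/mol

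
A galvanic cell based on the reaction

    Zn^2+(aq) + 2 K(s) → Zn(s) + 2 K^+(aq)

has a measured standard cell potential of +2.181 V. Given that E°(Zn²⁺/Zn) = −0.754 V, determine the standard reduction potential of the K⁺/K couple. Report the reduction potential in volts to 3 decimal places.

In the reaction as written the Zn²⁺/Zn couple is reduced (cathode) and K⁺/K is oxidized (anode), so E°cell = E°(Zn²⁺/Zn) − E°(K⁺/K).
E°(K⁺/K) = E°(cathode) − E°cell = −0.754 − (+2.181) = −2.935 V.

−2.935 V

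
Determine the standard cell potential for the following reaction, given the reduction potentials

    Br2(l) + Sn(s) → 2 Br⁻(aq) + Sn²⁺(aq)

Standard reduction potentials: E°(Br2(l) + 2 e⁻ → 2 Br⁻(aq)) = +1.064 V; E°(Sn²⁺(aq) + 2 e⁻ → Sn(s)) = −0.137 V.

+1.201 V

Br2(l) gains electrons, so the Br₂/Br⁻ couple is the cathode; the Sn²⁺/Sn couple is the anode.
E°cell = E°(cathode) − E°(anode) = +1.064 − (−0.137) = +1.201 V.
The positive value indicates the reaction is spontaneous as written.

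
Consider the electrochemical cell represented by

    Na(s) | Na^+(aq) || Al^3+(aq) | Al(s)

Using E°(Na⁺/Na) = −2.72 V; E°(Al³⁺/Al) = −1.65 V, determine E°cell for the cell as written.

By convention the left-hand electrode in cell notation is the anode (oxidation) and the right-hand electrode is the cathode (reduction).
E°cell = E°(right) − E°(left) = −1.65 − (−2.72) = +1.07 V.

+1.07 V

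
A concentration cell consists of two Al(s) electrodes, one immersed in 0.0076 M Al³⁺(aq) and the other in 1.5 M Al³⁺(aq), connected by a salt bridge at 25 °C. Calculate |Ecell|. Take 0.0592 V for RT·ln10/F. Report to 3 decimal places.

0.045 V

For a concentration cell E°cell = 0, since both electrodes use the same couple.
The compartment with the higher Al³⁺(aq) concentration (1.5 M) acts as the cathode; ions are reduced there and produced at the dilute (0.0076 M) anode.
With n = 3, Ecell = −(0.0592/3)·log([dilute]/[conc]) = −(0.0592/3)·log(0.0076/1.5) = +0.045 V.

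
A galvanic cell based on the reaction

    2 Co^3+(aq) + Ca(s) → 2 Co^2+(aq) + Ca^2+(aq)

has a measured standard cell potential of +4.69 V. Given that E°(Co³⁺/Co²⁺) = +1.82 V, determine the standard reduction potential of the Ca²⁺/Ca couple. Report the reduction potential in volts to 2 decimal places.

In the reaction as written the Co³⁺/Co²⁺ couple is reduced (cathode) and Ca²⁺/Ca is oxidized (anode), so E°cell = E°(Co³⁺/Co²⁺) − E°(Ca²⁺/Ca).
E°(Ca²⁺/Ca) = E°(cathode) − E°cell = +1.82 − (+4.69) = −2.87 V.

−2.87 V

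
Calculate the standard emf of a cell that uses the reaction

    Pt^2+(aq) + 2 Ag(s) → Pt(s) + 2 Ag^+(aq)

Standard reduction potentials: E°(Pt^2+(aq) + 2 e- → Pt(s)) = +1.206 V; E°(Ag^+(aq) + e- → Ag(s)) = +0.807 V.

+0.399 V

Pt^2+(aq) gains electrons, so the Pt²⁺/Pt couple is the cathode; the Ag⁺/Ag couple is the anode.
E°cell = E°(cathode) − E°(anode) = +1.206 − (+0.807) = +0.399 V.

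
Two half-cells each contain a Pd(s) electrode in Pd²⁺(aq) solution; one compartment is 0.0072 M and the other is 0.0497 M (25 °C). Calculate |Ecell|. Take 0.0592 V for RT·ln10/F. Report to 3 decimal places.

0.025 V

For a concentration cell E°cell = 0, since both electrodes use the same couple.
The compartment with the higher Pd²⁺(aq) concentration (0.0497 M) acts as the cathode; ions are reduced there and produced at the dilute (0.0072 M) anode.
With n = 2, Ecell = −(0.0592/2)·log([dilute]/[conc]) = −(0.0592/2)·log(0.0072/0.0497) = +0.025 V.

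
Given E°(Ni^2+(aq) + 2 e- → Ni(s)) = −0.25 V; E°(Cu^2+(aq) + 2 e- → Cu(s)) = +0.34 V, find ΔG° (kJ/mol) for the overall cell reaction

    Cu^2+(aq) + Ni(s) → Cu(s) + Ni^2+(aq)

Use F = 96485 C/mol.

−114 kJ/mol

In the reaction as written Cu^2+(aq) is reduced, so the Cu²⁺/Cu couple is the cathode and Ni²⁺/Ni is the anode.
E°cell = +0.34 − (−0.25) = +0.59 V; balancing electrons gives n = 2.
ΔG° = −nFE°cell = −(2)(96485)(+0.59) J/mol = −114 kJ/mol.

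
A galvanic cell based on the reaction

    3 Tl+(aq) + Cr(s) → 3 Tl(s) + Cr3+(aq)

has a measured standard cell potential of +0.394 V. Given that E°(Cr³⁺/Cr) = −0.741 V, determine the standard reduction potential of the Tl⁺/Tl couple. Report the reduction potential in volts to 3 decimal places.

In the reaction as written the Tl⁺/Tl couple is reduced (cathode) and Cr³⁺/Cr is oxidized (anode), so E°cell = E°(Tl⁺/Tl) − E°(Cr³⁺/Cr).
E°(Tl⁺/Tl) = E°cell + E°(anode) = +0.394 + (−0.741) = −0.347 V.

−0.347 V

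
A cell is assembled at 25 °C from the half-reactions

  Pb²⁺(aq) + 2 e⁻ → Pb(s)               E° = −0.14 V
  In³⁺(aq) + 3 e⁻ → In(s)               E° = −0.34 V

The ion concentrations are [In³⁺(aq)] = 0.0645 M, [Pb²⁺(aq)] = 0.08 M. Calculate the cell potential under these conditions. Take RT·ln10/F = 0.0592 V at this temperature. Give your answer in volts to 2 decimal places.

Since E°(Pb²⁺/Pb) > E°(In³⁺/In), Pb²⁺/Pb serves as the cathode.
E°cell = −0.14 − (−0.34) = +0.20 V, with n = 6 electrons transferred.
Balancing gives 3 Pb²⁺(aq) + 2 In(s) → 3 Pb(s) + 2 In³⁺(aq); hence Q = [In³⁺(aq)]^2 / [Pb²⁺(aq)]^3 = 8.13 (log Q = 0.910).
E = E° − (0.0592/n)·log Q = +0.20 − (0.0592/6)(0.910) = +0.19 V.

+0.19 V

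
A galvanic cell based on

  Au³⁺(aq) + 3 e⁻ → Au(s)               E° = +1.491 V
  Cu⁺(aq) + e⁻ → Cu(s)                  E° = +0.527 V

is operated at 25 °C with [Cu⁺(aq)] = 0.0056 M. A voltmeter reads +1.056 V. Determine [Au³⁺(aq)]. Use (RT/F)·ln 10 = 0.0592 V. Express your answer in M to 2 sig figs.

The Au³⁺/Au couple has the larger reduction potential, so it is the cathode: E°cell = +1.491 − (+0.527) = +0.964 V and n = 3.
Since E = E° − (0.0592/n)·log Q, log Q = n(E° − E)/0.0592 = −4.662.
For Au³⁺(aq) + 3 Cu(s) → Au(s) + 3 Cu⁺(aq), the reaction quotient is Q = [Cu⁺(aq)]^3 / [Au³⁺(aq)].
Solving for the unknown gives log [Au³⁺(aq)] = −2.093, so [Au³⁺(aq)] ≈ 0.0081 M.

0.0081 M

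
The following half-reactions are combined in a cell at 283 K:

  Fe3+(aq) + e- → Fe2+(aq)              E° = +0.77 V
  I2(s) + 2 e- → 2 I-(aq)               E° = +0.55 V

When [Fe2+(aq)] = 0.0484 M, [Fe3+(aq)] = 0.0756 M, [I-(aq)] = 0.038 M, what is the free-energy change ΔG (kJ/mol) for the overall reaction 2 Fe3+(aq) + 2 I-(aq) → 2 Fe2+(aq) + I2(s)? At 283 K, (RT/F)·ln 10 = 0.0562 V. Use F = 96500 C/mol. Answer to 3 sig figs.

With Fe³⁺/Fe²⁺ reduced at the cathode, E°cell = +0.77 − (+0.55) = +0.22 V and n = 2.
The reaction quotient is [Fe2+(aq)]^2 / ([Fe3+(aq)]^2·[I-(aq)]^2) = 284; by Nernst, E = +0.22 − (0.0562/2)(2.453) = +0.1511 V.
Finally ΔG = −nFE = −(2)(96500 C/mol)(+0.1511 V) = −29.2 kJ/mol.

−29.2 kJ/mol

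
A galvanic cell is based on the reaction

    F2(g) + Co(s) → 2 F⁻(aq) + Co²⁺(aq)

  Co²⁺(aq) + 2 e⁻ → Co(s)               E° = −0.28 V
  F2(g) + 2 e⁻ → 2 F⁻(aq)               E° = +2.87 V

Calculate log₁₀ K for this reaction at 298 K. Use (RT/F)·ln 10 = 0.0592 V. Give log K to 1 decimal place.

log K = 106.4

The F₂/F⁻ couple is reduced (cathode); E°cell = +2.87 − (−0.28) = +3.15 V with n = 2.
At equilibrium E = 0, so log K = nE°cell / 0.0592 = (2)(+3.15) / 0.0592 = 106.4.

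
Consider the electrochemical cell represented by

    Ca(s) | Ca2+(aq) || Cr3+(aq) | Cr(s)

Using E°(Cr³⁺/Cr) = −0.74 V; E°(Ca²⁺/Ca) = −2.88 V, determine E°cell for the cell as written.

+2.14 V

By convention the left-hand electrode in cell notation is the anode (oxidation) and the right-hand electrode is the cathode (reduction).
E°cell = E°(right) − E°(left) = −0.74 − (−2.88) = +2.14 V.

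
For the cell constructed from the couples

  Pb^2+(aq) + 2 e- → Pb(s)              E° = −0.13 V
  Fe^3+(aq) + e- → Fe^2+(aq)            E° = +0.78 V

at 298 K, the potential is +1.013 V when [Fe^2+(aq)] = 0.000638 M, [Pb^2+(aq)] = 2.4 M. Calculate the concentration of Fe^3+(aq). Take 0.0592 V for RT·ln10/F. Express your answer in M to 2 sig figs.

0.054 M

With Fe³⁺/Fe²⁺ at the cathode and Pb²⁺/Pb at the anode, E°cell = +0.78 − (−0.13) = +0.91 V (n = 2).
From the Nernst equation, log Q = n(E° − E)/0.0592 = 2·(+0.91 − (+1.013))/0.0592 = −3.480.
For 2 Fe^3+(aq) + Pb(s) → 2 Fe^2+(aq) + Pb^2+(aq), the reaction quotient is Q = ([Fe^2+(aq)]^2·[Pb^2+(aq)]) / [Fe^3+(aq)]^2.
Isolating [Fe^3+(aq)] in Q = 10^{−3.480} yields log [Fe^3+(aq)] = −1.265, i.e. 0.054 M.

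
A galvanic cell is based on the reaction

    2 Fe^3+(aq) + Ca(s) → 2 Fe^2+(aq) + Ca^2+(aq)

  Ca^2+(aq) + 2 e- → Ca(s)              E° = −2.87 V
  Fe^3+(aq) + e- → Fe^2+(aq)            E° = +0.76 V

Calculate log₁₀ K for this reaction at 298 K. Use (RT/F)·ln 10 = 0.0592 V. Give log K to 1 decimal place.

log K = 122.6

The Fe³⁺/Fe²⁺ couple is reduced (cathode); E°cell = +0.76 − (−2.87) = +3.63 V with n = 2.
At equilibrium E = 0, so log K = nE°cell / 0.0592 = (2)(+3.63) / 0.0592 = 122.6.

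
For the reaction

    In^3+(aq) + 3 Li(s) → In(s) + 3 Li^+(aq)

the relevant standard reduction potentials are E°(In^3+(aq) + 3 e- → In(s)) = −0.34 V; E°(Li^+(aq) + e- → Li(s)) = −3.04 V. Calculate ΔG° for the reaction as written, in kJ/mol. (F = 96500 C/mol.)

In the reaction as written In^3+(aq) is reduced, so the In³⁺/In couple is the cathode and Li⁺/Li is the anode.
E°cell = −0.34 − (−3.04) = +2.70 V; balancing electrons gives n = 3.
ΔG° = −nFE°cell = −(3)(96500)(+2.70) J/mol = −782 kJ/mol.

−782 kJ/mol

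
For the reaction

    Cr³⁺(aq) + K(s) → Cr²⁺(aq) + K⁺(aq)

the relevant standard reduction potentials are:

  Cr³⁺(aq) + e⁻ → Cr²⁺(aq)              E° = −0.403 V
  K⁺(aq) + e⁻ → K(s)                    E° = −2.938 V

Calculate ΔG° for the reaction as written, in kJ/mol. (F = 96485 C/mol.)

In the reaction as written Cr³⁺(aq) is reduced, so the Cr³⁺/Cr²⁺ couple is the cathode and K⁺/K is the anode.
E°cell = −0.403 − (−2.938) = +2.535 V; balancing electrons gives n = 1.
ΔG° = −nFE°cell = −(1)(96485)(+2.535) J/mol = −245 kJ/mol.

−245 kJ/mol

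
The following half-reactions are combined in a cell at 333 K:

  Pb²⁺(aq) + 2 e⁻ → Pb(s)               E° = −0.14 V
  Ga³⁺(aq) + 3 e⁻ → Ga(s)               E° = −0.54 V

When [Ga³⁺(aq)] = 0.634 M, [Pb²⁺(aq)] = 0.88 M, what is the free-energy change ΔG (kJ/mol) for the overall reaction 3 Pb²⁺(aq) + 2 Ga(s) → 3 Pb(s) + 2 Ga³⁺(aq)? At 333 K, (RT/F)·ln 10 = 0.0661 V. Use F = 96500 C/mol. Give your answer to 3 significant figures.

The standard cell potential is −0.14 − (−0.54) = +0.40 V, with n = 6 electrons in the balanced equation.
The reaction quotient is [Ga³⁺(aq)]^2 / [Pb²⁺(aq)]^3 = 0.59; by Nernst, E = +0.40 − (0.0661/6)(−0.229) = +0.4025 V.
Then ΔG = −nFE = −6 × 96500 × +0.4025 J/mol = −233 kJ/mol.

−233 kJ/mol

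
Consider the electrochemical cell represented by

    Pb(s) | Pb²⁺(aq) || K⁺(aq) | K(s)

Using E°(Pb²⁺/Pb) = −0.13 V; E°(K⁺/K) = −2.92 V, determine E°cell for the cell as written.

By convention the left-hand electrode in cell notation is the anode (oxidation) and the right-hand electrode is the cathode (reduction).
E°cell = E°(right) − E°(left) = −2.92 − (−0.13) = −2.79 V.
The negative sign shows that, as written, the cell would require an external voltage to drive the reaction.

−2.79 V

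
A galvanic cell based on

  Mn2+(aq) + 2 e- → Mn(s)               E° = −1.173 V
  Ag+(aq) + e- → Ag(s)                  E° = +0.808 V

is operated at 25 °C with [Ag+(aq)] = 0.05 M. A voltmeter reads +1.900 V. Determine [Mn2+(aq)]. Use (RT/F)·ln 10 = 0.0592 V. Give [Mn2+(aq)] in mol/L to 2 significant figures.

Ag⁺/Ag is the cathode (higher E°); E°cell = +0.808 − (−1.173) = +1.981 V with n = 2.
Since E = E° − (0.0592/n)·log Q, log Q = n(E° − E)/0.0592 = 2.736.
Balancing electrons gives 2 Ag+(aq) + Mn(s) → 2 Ag(s) + Mn2+(aq); thus Q = [Mn2+(aq)] / [Ag+(aq)]^2.
Solving for the unknown gives log [Mn2+(aq)] = 0.134, so [Mn2+(aq)] ≈ 1.4 M.

1.4 M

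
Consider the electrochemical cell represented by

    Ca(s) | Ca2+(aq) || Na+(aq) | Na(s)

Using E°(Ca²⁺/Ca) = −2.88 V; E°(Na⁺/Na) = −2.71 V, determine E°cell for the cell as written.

By convention the left-hand electrode in cell notation is the anode (oxidation) and the right-hand electrode is the cathode (reduction).
E°cell = E°(right) − E°(left) = −2.71 − (−2.88) = +0.17 V.

+0.17 V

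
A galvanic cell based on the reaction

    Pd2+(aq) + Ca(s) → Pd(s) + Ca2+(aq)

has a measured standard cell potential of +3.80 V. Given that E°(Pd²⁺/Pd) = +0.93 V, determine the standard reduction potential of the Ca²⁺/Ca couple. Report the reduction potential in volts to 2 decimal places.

−2.87 V

In the reaction as written the Pd²⁺/Pd couple is reduced (cathode) and Ca²⁺/Ca is oxidized (anode), so E°cell = E°(Pd²⁺/Pd) − E°(Ca²⁺/Ca).
E°(Ca²⁺/Ca) = E°(cathode) − E°cell = +0.93 − (+3.80) = −2.87 V.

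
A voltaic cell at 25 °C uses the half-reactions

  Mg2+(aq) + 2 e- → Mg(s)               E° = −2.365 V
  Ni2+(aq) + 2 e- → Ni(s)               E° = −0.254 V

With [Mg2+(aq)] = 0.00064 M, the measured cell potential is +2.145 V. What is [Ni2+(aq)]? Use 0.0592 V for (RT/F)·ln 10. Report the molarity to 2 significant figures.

With Ni²⁺/Ni at the cathode and Mg²⁺/Mg at the anode, E°cell = −0.254 − (−2.365) = +2.111 V (n = 2).
From the Nernst equation, log Q = n(E° − E)/0.0592 = 2·(+2.111 − (+2.145))/0.0592 = −1.149.
The balanced reaction is Ni2+(aq) + Mg(s) → Ni(s) + Mg2+(aq), so Q = [Mg2+(aq)] / [Ni2+(aq)].
Solving for the unknown gives log [Ni2+(aq)] = −2.045, so [Ni2+(aq)] ≈ 0.0090 M.

0.0090 M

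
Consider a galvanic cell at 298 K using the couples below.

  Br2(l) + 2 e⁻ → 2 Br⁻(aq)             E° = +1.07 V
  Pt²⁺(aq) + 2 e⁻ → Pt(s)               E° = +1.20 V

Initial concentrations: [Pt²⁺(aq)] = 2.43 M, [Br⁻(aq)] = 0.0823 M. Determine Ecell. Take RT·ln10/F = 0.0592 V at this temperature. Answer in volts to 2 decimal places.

Since E°(Pt²⁺/Pt) > E°(Br₂/Br⁻), Pt²⁺/Pt serves as the cathode.
E°cell = +1.20 − (+1.07) = +0.13 V, with n = 2 electrons transferred.
The balanced reaction is Pt²⁺(aq) + 2 Br⁻(aq) → Pt(s) + Br2(l), so Q = 1 / ([Pt²⁺(aq)]·[Br⁻(aq)]^2) = 60.8 and log Q = 1.784.
Applying E = E° − (RT ln10/nF)·log Q gives +0.13 − (0.0592/2)(1.784) = +0.08 V.

+0.08 V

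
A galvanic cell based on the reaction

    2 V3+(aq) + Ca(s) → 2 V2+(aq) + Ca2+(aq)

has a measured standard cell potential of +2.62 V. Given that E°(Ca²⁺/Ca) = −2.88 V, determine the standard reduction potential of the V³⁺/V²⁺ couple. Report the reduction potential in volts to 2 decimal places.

−0.26 V

In the reaction as written the V³⁺/V²⁺ couple is reduced (cathode) and Ca²⁺/Ca is oxidized (anode), so E°cell = E°(V³⁺/V²⁺) − E°(Ca²⁺/Ca).
E°(V³⁺/V²⁺) = E°cell + E°(anode) = +2.62 + (−2.88) = −0.26 V.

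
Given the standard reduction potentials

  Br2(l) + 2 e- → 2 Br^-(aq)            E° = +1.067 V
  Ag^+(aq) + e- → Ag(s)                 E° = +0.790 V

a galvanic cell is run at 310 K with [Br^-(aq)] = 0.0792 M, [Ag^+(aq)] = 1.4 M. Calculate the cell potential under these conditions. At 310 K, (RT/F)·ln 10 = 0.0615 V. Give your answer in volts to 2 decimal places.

+0.34 V

The Br₂/Br⁻ couple has the more positive E°, so it is the cathode; Ag⁺/Ag is the anode.
E°cell = E°cat − E°an = +1.067 − (+0.790) = +0.277 V; n = 2.
Balancing gives Br2(l) + 2 Ag(s) → 2 Br^-(aq) + 2 Ag^+(aq); hence Q = [Br^-(aq)]^2·[Ag^+(aq)]^2 = 0.0123 (log Q = −1.910).
By the Nernst equation, E = +0.277 − (0.0615/2)·(−1.910) = +0.34 V.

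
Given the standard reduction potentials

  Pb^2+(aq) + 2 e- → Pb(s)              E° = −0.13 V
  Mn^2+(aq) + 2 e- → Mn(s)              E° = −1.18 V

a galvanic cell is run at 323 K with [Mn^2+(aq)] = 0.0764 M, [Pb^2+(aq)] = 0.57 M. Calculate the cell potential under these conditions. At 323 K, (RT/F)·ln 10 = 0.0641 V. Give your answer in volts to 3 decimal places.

+1.078 V

The Pb²⁺/Pb couple has the more positive E°, so it is the cathode; Mn²⁺/Mn is the anode.
The standard potential is −0.13 − (−1.18) = +1.05 V and the balanced reaction transfers n = 2 electrons.
For the overall reaction Pb^2+(aq) + Mn(s) → Pb(s) + Mn^2+(aq), Q = [Mn^2+(aq)] / [Pb^2+(aq)] = 0.134, giving log Q = −0.873.
E = E° − (0.0641/n)·log Q = +1.05 − (0.0641/2)(−0.873) = +1.078 V.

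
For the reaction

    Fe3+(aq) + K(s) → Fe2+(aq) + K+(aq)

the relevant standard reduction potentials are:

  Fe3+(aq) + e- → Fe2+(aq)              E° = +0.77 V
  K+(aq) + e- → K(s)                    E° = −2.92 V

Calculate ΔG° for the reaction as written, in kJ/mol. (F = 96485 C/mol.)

In the reaction as written Fe3+(aq) is reduced, so the Fe³⁺/Fe²⁺ couple is the cathode and K⁺/K is the anode.
E°cell = +0.77 − (−2.92) = +3.69 V; balancing electrons gives n = 1.
ΔG° = −nFE°cell = −(1)(96485)(+3.69) J/mol = −356 kJ/mol.

−356 kJ/mol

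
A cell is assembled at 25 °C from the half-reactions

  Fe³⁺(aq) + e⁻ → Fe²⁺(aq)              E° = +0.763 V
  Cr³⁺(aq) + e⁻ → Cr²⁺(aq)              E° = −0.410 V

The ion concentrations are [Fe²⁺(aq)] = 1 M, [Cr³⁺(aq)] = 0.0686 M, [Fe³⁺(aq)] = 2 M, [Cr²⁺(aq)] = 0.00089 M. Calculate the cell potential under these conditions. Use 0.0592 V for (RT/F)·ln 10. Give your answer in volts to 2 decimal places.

Since E°(Fe³⁺/Fe²⁺) > E°(Cr³⁺/Cr²⁺), Fe³⁺/Fe²⁺ serves as the cathode.
E°cell = +0.763 − (−0.410) = +1.173 V, with n = 1 electron transferred.
Balancing gives Fe³⁺(aq) + Cr²⁺(aq) → Fe²⁺(aq) + Cr³⁺(aq); hence Q = ([Fe²⁺(aq)]·[Cr³⁺(aq)]) / ([Fe³⁺(aq)]·[Cr²⁺(aq)]) = 38.5 (log Q = 1.586).
E = E° − (0.0592/n)·log Q = +1.173 − (0.0592/1)(1.586) = +1.08 V.

+1.08 V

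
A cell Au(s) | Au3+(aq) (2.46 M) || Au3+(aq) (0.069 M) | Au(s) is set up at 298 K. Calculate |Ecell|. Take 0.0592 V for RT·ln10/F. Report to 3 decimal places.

For a concentration cell E°cell = 0, since both electrodes use the same couple.
The compartment with the higher Au3+(aq) concentration (2.46 M) acts as the cathode; ions are reduced there and produced at the dilute (0.069 M) anode.
With n = 3, Ecell = −(0.0592/3)·log([dilute]/[conc]) = −(0.0592/3)·log(0.069/2.46) = +0.031 V.

0.031 V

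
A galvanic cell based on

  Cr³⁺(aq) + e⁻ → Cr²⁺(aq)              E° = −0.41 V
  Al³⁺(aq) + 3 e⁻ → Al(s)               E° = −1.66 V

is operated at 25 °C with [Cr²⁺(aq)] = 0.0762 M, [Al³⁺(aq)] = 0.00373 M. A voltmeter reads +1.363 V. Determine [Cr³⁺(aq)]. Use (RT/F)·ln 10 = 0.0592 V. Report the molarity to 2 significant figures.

With Cr³⁺/Cr²⁺ at the cathode and Al³⁺/Al at the anode, E°cell = −0.41 − (−1.66) = +1.25 V (n = 3).
From the Nernst equation, log Q = n(E° − E)/0.0592 = 3·(+1.25 − (+1.363))/0.0592 = −5.726.
For 3 Cr³⁺(aq) + Al(s) → 3 Cr²⁺(aq) + Al³⁺(aq), the reaction quotient is Q = ([Cr²⁺(aq)]^3·[Al³⁺(aq)]) / [Cr³⁺(aq)]^3.
Substituting the known concentrations and solving, log [Cr³⁺(aq)] = −0.019 and [Cr³⁺(aq)] = 0.96 M.

0.96 M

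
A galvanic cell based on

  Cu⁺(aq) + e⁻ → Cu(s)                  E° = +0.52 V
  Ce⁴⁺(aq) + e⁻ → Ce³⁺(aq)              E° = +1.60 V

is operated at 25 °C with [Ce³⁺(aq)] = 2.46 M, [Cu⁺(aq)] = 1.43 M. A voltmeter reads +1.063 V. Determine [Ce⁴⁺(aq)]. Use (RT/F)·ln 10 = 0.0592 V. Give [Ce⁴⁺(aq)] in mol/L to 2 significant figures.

1.8 M

The Ce⁴⁺/Ce³⁺ couple has the larger reduction potential, so it is the cathode: E°cell = +1.60 − (+0.52) = +1.08 V and n = 1.
From the Nernst equation, log Q = n(E° − E)/0.0592 = 1·(+1.08 − (+1.063))/0.0592 = 0.287.
The balanced reaction is Ce⁴⁺(aq) + Cu(s) → Ce³⁺(aq) + Cu⁺(aq), so Q = ([Ce³⁺(aq)]·[Cu⁺(aq)]) / [Ce⁴⁺(aq)].
Solving for the unknown gives log [Ce⁴⁺(aq)] = 0.259, so [Ce⁴⁺(aq)] ≈ 1.8 M.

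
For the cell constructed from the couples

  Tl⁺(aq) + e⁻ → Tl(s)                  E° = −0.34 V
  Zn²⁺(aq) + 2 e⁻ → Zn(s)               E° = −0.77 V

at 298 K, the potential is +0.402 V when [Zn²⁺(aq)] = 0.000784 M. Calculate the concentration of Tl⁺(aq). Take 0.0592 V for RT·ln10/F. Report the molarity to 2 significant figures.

0.0094 M

The Tl⁺/Tl couple has the larger reduction potential, so it is the cathode: E°cell = −0.34 − (−0.77) = +0.43 V and n = 2.
Since E = E° − (0.0592/n)·log Q, log Q = n(E° − E)/0.0592 = 0.946.
For 2 Tl⁺(aq) + Zn(s) → 2 Tl(s) + Zn²⁺(aq), the reaction quotient is Q = [Zn²⁺(aq)] / [Tl⁺(aq)]^2.
Substituting the known concentrations and solving, log [Tl⁺(aq)] = −2.026 and [Tl⁺(aq)] = 0.0094 M.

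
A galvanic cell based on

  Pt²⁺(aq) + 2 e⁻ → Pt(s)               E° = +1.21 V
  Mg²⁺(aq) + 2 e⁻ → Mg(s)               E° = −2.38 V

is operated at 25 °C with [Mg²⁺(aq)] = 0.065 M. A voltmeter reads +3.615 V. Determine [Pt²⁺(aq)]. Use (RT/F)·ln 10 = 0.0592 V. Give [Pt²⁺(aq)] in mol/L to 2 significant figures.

The Pt²⁺/Pt couple has the larger reduction potential, so it is the cathode: E°cell = +1.21 − (−2.38) = +3.59 V and n = 2.
Since E = E° − (0.0592/n)·log Q, log Q = n(E° − E)/0.0592 = −0.845.
The balanced reaction is Pt²⁺(aq) + Mg(s) → Pt(s) + Mg²⁺(aq), so Q = [Mg²⁺(aq)] / [Pt²⁺(aq)].
Solving for the unknown gives log [Pt²⁺(aq)] = −0.342, so [Pt²⁺(aq)] ≈ 0.45 M.

0.45 M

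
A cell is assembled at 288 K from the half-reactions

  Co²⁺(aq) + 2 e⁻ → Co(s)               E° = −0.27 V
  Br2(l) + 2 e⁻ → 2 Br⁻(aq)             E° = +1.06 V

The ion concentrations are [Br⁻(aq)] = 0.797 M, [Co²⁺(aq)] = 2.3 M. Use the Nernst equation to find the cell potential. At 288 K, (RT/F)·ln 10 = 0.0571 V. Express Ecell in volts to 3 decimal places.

The Br₂/Br⁻ couple has the more positive E°, so it is the cathode; Co²⁺/Co is the anode.
E°cell = E°cat − E°an = +1.06 − (−0.27) = +1.33 V; n = 2.
The balanced reaction is Br2(l) + Co(s) → 2 Br⁻(aq) + Co²⁺(aq), so Q = [Br⁻(aq)]^2·[Co²⁺(aq)] = 1.46 and log Q = 0.165.
By the Nernst equation, E = +1.33 − (0.0571/2)·(0.165) = +1.325 V.

+1.325 V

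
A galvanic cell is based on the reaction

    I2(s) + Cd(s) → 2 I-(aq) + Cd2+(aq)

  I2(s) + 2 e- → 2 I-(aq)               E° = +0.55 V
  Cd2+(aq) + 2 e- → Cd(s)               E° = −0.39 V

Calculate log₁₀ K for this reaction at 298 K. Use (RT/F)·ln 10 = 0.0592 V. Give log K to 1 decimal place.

log K = 31.8

The I₂/I⁻ couple is reduced (cathode); E°cell = +0.55 − (−0.39) = +0.94 V with n = 2.
At equilibrium E = 0, so log K = nE°cell / 0.0592 = (2)(+0.94) / 0.0592 = 31.8.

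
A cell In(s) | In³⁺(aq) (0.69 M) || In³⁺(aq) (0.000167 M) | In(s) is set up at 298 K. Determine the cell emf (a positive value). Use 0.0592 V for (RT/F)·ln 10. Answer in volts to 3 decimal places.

For a concentration cell E°cell = 0, since both electrodes use the same couple.
The compartment with the higher In³⁺(aq) concentration (0.69 M) acts as the cathode; ions are reduced there and produced at the dilute (0.000167 M) anode.
With n = 3, Ecell = −(0.0592/3)·log([dilute]/[conc]) = −(0.0592/3)·log(0.000167/0.69) = +0.071 V.

0.071 V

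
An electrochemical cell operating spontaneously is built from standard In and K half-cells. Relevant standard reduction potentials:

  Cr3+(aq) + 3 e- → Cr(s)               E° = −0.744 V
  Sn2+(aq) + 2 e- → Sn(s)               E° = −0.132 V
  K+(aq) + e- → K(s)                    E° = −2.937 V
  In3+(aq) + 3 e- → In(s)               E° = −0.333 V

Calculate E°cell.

Of the two couples in this cell, the one with the more positive reduction potential is reduced at the cathode: here that is In³⁺/In (−0.333 V); K⁺/K (−2.937 V) is the anode.
E°cell = E°(cathode) − E°(anode) = −0.333 − (−2.937) = +2.604 V.

+2.604 V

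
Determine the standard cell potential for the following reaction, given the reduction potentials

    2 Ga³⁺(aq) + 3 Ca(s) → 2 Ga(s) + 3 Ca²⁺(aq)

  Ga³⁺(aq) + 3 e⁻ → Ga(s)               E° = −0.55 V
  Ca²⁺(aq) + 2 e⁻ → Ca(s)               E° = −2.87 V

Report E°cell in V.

+2.32 V

In the reaction as written, Ga³⁺(aq) is reduced (cathode) and Ca²⁺(aq) is produced by oxidation at the anode.
E°cell = E°(cathode) − E°(anode) = −0.55 − (−2.87) = +2.32 V.
The positive value indicates the reaction is spontaneous as written.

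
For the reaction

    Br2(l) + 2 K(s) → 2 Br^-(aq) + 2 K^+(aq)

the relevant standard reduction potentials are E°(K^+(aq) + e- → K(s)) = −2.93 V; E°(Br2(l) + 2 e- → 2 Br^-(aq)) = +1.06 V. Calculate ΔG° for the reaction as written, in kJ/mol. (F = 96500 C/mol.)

In the reaction as written Br2(l) is reduced, so the Br₂/Br⁻ couple is the cathode and K⁺/K is the anode.
E°cell = +1.06 − (−2.93) = +3.99 V; balancing electrons gives n = 2.
ΔG° = −nFE°cell = −(2)(96500)(+3.99) J/mol = −770 kJ/mol.

−770 kJ/mol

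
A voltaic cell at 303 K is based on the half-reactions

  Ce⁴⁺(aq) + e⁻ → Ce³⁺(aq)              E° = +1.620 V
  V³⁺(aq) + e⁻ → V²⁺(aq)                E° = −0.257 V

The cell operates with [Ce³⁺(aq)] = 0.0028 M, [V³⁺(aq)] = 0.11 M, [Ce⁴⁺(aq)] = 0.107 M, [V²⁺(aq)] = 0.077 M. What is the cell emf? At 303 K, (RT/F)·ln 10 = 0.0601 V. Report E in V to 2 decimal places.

+1.96 V

Since E°(Ce⁴⁺/Ce³⁺) > E°(V³⁺/V²⁺), Ce⁴⁺/Ce³⁺ serves as the cathode.
E°cell = +1.620 − (−0.257) = +1.877 V, with n = 1 electron transferred.
The balanced reaction is Ce⁴⁺(aq) + V²⁺(aq) → Ce³⁺(aq) + V³⁺(aq), so Q = ([Ce³⁺(aq)]·[V³⁺(aq)]) / ([Ce⁴⁺(aq)]·[V²⁺(aq)]) = 0.0374 and log Q = −1.427.
Applying E = E° − (RT ln10/nF)·log Q gives +1.877 − (0.0601/1)(−1.427) = +1.96 V.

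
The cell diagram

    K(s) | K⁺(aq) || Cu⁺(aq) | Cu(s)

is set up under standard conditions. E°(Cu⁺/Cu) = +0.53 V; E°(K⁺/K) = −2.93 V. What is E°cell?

By convention the left-hand electrode in cell notation is the anode (oxidation) and the right-hand electrode is the cathode (reduction).
E°cell = E°(right) − E°(left) = +0.53 − (−2.93) = +3.46 V.

+3.46 V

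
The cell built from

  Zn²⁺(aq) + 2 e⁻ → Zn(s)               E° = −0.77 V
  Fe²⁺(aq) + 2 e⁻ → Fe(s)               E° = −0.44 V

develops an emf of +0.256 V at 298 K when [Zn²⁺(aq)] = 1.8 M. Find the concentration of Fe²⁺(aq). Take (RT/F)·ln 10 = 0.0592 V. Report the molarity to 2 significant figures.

0.0057 M

The Fe²⁺/Fe couple has the larger reduction potential, so it is the cathode: E°cell = −0.44 − (−0.77) = +0.33 V and n = 2.
From the Nernst equation, log Q = n(E° − E)/0.0592 = 2·(+0.33 − (+0.256))/0.0592 = 2.500.
For Fe²⁺(aq) + Zn(s) → Fe(s) + Zn²⁺(aq), the reaction quotient is Q = [Zn²⁺(aq)] / [Fe²⁺(aq)].
Solving for the unknown gives log [Fe²⁺(aq)] = −2.245, so [Fe²⁺(aq)] ≈ 0.0057 M.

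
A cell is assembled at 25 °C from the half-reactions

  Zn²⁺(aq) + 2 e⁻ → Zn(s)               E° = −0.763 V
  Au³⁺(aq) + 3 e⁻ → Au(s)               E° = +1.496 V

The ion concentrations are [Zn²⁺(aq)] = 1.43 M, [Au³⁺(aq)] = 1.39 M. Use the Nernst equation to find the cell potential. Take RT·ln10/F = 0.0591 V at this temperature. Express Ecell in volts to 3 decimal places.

+2.257 V

Since E°(Au³⁺/Au) > E°(Zn²⁺/Zn), Au³⁺/Au serves as the cathode.
The standard potential is +1.496 − (−0.763) = +2.259 V and the balanced reaction transfers n = 6 electrons.
For the overall reaction 2 Au³⁺(aq) + 3 Zn(s) → 2 Au(s) + 3 Zn²⁺(aq), Q = [Zn²⁺(aq)]^3 / [Au³⁺(aq)]^2 = 1.51, giving log Q = 0.180.
By the Nernst equation, E = +2.259 − (0.0591/6)·(0.180) = +2.257 V.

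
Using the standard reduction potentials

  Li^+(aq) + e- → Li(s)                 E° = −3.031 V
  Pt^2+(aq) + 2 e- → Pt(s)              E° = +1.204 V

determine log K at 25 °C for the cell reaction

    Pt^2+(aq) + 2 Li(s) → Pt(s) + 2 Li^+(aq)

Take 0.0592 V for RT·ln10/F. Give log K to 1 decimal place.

The Pt²⁺/Pt couple is reduced (cathode); E°cell = +1.204 − (−3.031) = +4.235 V with n = 2.
At equilibrium E = 0, so log K = nE°cell / 0.0592 = (2)(+4.235) / 0.0592 = 143.1.

log K = 143.1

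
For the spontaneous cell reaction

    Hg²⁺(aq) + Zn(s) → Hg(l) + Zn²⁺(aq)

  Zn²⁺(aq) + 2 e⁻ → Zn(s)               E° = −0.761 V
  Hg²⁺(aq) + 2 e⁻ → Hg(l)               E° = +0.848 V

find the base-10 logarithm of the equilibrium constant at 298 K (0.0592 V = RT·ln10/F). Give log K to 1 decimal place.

log K = 54.4

The Hg²⁺/Hg couple is reduced (cathode); E°cell = +0.848 − (−0.761) = +1.609 V with n = 2.
At equilibrium E = 0, so log K = nE°cell / 0.0592 = (2)(+1.609) / 0.0592 = 54.4.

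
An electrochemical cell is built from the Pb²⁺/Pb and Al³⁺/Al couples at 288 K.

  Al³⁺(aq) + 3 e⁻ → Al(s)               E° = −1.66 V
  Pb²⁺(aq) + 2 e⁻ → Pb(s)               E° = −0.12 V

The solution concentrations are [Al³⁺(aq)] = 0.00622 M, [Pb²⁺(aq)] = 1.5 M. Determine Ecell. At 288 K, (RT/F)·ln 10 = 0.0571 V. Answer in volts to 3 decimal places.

+1.587 V

Since E°(Pb²⁺/Pb) > E°(Al³⁺/Al), Pb²⁺/Pb serves as the cathode.
E°cell = E°cat − E°an = −0.12 − (−1.66) = +1.54 V; n = 6.
Balancing gives 3 Pb²⁺(aq) + 2 Al(s) → 3 Pb(s) + 2 Al³⁺(aq); hence Q = [Al³⁺(aq)]^2 / [Pb²⁺(aq)]^3 = 1.15×10^−5 (log Q = −4.941).
Applying E = E° − (RT ln10/nF)·log Q gives +1.54 − (0.0571/6)(−4.941) = +1.587 V.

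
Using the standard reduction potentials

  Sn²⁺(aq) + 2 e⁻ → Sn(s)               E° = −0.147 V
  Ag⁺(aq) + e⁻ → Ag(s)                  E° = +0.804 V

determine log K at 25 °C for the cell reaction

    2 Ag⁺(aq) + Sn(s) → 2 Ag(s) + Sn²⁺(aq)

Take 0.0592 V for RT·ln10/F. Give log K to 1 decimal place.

The Ag⁺/Ag couple is reduced (cathode); E°cell = +0.804 − (−0.147) = +0.951 V with n = 2.
At equilibrium E = 0, so log K = nE°cell / 0.0592 = (2)(+0.951) / 0.0592 = 32.1.

log K = 32.1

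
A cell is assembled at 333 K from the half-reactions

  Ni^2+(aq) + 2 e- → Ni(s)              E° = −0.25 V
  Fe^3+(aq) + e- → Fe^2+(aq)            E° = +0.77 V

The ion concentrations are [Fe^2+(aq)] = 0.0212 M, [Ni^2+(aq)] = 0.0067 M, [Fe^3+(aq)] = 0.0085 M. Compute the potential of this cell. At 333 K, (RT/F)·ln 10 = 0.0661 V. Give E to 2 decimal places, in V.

+1.07 V

Fe³⁺/Fe²⁺ is reduced (cathode, E° = +0.77 V) and Ni²⁺/Ni is oxidized (anode).
The standard potential is +0.77 − (−0.25) = +1.02 V and the balanced reaction transfers n = 2 electrons.
For the overall reaction 2 Fe^3+(aq) + Ni(s) → 2 Fe^2+(aq) + Ni^2+(aq), Q = ([Fe^2+(aq)]^2·[Ni^2+(aq)]) / [Fe^3+(aq)]^2 = 0.0417, giving log Q = −1.380.
Applying E = E° − (RT ln10/nF)·log Q gives +1.02 − (0.0661/2)(−1.380) = +1.07 V.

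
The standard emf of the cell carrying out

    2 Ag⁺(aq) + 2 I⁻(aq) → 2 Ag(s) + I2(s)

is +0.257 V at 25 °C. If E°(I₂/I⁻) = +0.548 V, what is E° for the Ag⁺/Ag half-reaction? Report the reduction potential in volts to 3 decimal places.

In the reaction as written the Ag⁺/Ag couple is reduced (cathode) and I₂/I⁻ is oxidized (anode), so E°cell = E°(Ag⁺/Ag) − E°(I₂/I⁻).
E°(Ag⁺/Ag) = E°cell + E°(anode) = +0.257 + (+0.548) = +0.805 V.

+0.805 V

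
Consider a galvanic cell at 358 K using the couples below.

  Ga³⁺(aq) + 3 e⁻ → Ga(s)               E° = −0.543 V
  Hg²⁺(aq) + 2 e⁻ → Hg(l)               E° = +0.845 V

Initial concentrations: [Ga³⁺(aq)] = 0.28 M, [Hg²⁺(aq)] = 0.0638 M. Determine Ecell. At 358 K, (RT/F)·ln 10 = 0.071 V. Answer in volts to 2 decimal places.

+1.36 V

Since E°(Hg²⁺/Hg) > E°(Ga³⁺/Ga), Hg²⁺/Hg serves as the cathode.
E°cell = +0.845 − (−0.543) = +1.388 V, with n = 6 electrons transferred.
For the overall reaction 3 Hg²⁺(aq) + 2 Ga(s) → 3 Hg(l) + 2 Ga³⁺(aq), Q = [Ga³⁺(aq)]^2 / [Hg²⁺(aq)]^3 = 302, giving log Q = 2.480.
Applying E = E° − (RT ln10/nF)·log Q gives +1.388 − (0.071/6)(2.480) = +1.36 V.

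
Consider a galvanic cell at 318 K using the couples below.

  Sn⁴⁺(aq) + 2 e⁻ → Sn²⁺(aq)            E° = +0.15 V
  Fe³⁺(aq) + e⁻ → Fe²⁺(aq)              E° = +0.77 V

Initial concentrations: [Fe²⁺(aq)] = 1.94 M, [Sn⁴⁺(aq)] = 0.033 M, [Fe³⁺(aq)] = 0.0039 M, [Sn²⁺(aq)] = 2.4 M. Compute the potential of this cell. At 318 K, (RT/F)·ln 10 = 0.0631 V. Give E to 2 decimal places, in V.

+0.51 V

Fe³⁺/Fe²⁺ is reduced (cathode, E° = +0.77 V) and Sn⁴⁺/Sn²⁺ is oxidized (anode).
E°cell = E°cat − E°an = +0.77 − (+0.15) = +0.62 V; n = 2.
For the overall reaction 2 Fe³⁺(aq) + Sn²⁺(aq) → 2 Fe²⁺(aq) + Sn⁴⁺(aq), Q = ([Fe²⁺(aq)]^2·[Sn⁴⁺(aq)]) / ([Fe³⁺(aq)]^2·[Sn²⁺(aq)]) = 3.4×10^3, giving log Q = 3.532.
By the Nernst equation, E = +0.62 − (0.0631/2)·(3.532) = +0.51 V.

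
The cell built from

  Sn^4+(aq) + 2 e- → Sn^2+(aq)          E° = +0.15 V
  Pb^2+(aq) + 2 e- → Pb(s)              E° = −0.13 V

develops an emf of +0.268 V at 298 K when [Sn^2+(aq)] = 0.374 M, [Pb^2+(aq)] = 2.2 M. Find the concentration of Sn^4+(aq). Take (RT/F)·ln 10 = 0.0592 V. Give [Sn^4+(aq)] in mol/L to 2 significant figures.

0.32 M

With Sn⁴⁺/Sn²⁺ at the cathode and Pb²⁺/Pb at the anode, E°cell = +0.15 − (−0.13) = +0.28 V (n = 2).
Rearranging E = E° − (0.0592/n)·log Q gives log Q = 2(+0.28 − (+0.268))/0.0592 = 0.405.
Balancing electrons gives Sn^4+(aq) + Pb(s) → Sn^2+(aq) + Pb^2+(aq); thus Q = ([Sn^2+(aq)]·[Pb^2+(aq)]) / [Sn^4+(aq)].
Isolating [Sn^4+(aq)] in Q = 10^{0.405} yields log [Sn^4+(aq)] = −0.490, i.e. 0.32 M.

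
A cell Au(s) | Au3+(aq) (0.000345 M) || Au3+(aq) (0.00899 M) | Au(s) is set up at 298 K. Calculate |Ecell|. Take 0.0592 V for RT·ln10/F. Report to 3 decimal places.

0.028 V

For a concentration cell E°cell = 0, since both electrodes use the same couple.
The compartment with the higher Au3+(aq) concentration (0.00899 M) acts as the cathode; ions are reduced there and produced at the dilute (0.000345 M) anode.
With n = 3, Ecell = −(0.0592/3)·log([dilute]/[conc]) = −(0.0592/3)·log(0.000345/0.00899) = +0.028 V.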